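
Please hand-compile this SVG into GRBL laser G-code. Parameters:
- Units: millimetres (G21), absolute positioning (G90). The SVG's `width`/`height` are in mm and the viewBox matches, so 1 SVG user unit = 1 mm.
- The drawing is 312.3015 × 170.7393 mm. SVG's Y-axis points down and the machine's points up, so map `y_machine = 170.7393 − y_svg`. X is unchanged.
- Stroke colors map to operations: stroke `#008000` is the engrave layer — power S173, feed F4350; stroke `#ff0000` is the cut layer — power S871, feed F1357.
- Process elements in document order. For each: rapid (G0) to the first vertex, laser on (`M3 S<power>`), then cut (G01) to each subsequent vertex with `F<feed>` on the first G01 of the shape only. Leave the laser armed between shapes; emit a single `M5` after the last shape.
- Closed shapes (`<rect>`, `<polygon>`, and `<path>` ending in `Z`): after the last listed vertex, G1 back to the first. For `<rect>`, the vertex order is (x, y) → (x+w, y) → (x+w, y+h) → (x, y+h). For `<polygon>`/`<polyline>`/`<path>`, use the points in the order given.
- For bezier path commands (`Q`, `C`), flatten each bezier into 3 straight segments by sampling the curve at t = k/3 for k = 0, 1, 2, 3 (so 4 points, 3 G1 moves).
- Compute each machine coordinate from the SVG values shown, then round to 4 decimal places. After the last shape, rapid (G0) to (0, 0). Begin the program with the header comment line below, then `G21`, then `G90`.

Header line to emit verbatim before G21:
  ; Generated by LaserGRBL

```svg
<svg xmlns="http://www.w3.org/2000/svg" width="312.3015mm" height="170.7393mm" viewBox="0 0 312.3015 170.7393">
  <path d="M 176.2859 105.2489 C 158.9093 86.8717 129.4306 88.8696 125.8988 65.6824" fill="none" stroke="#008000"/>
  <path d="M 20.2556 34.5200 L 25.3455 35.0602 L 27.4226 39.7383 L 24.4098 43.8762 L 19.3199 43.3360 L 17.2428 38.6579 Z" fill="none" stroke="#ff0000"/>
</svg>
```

viewBox `0 0 312.3015 170.7393` with mm width/height → 1 unit = 1 mm. Flip: y_m = 170.7393 − y_svg.

**Shape 1** — `<path>` cubic bezier, stroke `#008000` → engrave (S173, F4350). Control points (SVG): P0=(176.2859,105.2489), P1=(158.9093,86.8717), P2=(129.4306,88.8696), P3=(125.8988,65.6824); sampled at t=k/3. Machine vertices: (176.2859,65.4904) → (156.2845,78.7633) → (136.6703,88.5773) → (125.8988,105.0569). Open path.

**Shape 2** — `<path>` regular polygon, stroke `#ff0000` → cut (S871, F1357). Machine vertices: (20.2556,136.2193) → (25.3455,135.6791) → (27.4226,131.0010) → (24.4098,126.8631) → (19.3199,127.4033) → (17.2428,132.0814) → (20.2556,136.2193). Closed: final G1 returns to the first vertex.

; Generated by LaserGRBL
G21
G90
G0 X176.2859 Y65.4904
M3 S173
G01 X156.2845 Y78.7633 F4350
G01 X136.6703 Y88.5773
G01 X125.8988 Y105.0569
G0 X20.2556 Y136.2193
M3 S871
G01 X25.3455 Y135.6791 F1357
G01 X27.4226 Y131.0010
G01 X24.4098 Y126.8631
G01 X19.3199 Y127.4033
G01 X17.2428 Y132.0814
G01 X20.2556 Y136.2193
M5
G0 X0.0000 Y0.0000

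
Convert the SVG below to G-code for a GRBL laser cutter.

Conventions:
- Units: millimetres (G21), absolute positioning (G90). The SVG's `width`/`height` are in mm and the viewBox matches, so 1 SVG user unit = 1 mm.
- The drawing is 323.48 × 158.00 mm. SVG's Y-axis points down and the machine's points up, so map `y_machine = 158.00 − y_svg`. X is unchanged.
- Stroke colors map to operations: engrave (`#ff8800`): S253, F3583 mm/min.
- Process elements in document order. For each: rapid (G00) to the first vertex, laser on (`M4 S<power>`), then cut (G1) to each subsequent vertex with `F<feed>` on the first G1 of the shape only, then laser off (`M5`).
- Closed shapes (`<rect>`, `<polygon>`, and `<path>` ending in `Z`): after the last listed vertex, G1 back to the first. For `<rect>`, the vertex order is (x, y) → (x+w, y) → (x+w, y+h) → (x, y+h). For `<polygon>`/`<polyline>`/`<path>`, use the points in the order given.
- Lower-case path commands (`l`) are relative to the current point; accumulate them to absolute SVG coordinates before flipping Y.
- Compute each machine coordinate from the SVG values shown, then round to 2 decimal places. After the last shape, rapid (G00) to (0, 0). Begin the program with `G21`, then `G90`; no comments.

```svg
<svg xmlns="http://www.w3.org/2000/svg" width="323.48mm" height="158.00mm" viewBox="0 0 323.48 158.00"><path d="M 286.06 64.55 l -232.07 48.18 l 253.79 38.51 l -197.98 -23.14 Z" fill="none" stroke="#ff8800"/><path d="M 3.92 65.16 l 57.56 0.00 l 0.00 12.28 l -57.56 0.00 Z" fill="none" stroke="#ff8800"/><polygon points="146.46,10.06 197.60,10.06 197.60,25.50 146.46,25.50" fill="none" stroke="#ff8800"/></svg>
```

viewBox `0 0 323.48 158.00` with mm width/height → 1 unit = 1 mm. Flip: y_m = 158.00 − y_svg.

**Shape 1** — `<path>` closed polygon, stroke `#ff8800` → engrave (S253, F3583). Machine vertices: (286.06,93.45) → (53.99,45.27) → (307.78,6.76) → (109.80,29.90) → (286.06,93.45). Closed: final G1 returns to the first vertex.

**Shape 2** — `<path>` rectangle, stroke `#ff8800` → engrave (S253, F3583). Machine vertices: (3.92,92.84) → (61.48,92.84) → (61.48,80.56) → (3.92,80.56) → (3.92,92.84). Closed: final G1 returns to the first vertex.

**Shape 3** — `<polygon>` rectangle, stroke `#ff8800` → engrave (S253, F3583). Machine vertices: (146.46,147.94) → (197.60,147.94) → (197.60,132.50) → (146.46,132.50) → (146.46,147.94). Closed: final G1 returns to the first vertex.

G21
G90
G00 X286.06 Y93.45
M4 S253
G1 X53.99 Y45.27 F3583
G1 X307.78 Y6.76
G1 X109.80 Y29.90
G1 X286.06 Y93.45
M5
G00 X3.92 Y92.84
M4 S253
G1 X61.48 Y92.84 F3583
G1 X61.48 Y80.56
G1 X3.92 Y80.56
G1 X3.92 Y92.84
M5
G00 X146.46 Y147.94
M4 S253
G1 X197.60 Y147.94 F3583
G1 X197.60 Y132.50
G1 X146.46 Y132.50
G1 X146.46 Y147.94
M5
G00 X0.00 Y0.00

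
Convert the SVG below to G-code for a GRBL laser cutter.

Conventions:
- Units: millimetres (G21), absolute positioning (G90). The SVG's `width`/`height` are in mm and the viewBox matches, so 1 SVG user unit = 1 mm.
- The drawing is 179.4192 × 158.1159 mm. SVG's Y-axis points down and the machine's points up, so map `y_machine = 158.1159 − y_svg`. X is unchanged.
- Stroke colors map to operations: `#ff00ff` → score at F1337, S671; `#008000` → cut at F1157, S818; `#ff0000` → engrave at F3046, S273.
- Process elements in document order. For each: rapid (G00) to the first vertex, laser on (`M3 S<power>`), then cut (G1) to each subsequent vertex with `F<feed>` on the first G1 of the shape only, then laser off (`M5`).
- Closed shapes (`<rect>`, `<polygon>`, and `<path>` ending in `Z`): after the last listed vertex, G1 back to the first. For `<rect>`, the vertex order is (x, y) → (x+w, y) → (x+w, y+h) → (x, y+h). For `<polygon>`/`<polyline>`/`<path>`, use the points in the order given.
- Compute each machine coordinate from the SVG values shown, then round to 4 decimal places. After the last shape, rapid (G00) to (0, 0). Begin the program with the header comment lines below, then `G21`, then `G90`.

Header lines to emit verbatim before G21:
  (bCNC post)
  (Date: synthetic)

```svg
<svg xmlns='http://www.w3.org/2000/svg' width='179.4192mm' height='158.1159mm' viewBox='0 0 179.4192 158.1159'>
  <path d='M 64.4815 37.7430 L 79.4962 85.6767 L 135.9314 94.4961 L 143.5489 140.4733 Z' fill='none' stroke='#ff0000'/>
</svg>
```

viewBox `0 0 179.4192 158.1159` with mm width/height → 1 unit = 1 mm. Flip: y_m = 158.1159 − y_svg.

**Shape 1** — `<path>` closed polygon, stroke `#ff0000` → engrave (S273, F3046). Machine vertices: (64.4815,120.3729) → (79.4962,72.4392) → (135.9314,63.6198) → (143.5489,17.6426) → (64.4815,120.3729). Closed: final G1 returns to the first vertex.

(bCNC post)
(Date: synthetic)
G21
G90
G00 X64.4815 Y120.3729
M3 S273
G1 X79.4962 Y72.4392 F3046
G1 X135.9314 Y63.6198
G1 X143.5489 Y17.6426
G1 X64.4815 Y120.3729
M5
G00 X0.0000 Y0.0000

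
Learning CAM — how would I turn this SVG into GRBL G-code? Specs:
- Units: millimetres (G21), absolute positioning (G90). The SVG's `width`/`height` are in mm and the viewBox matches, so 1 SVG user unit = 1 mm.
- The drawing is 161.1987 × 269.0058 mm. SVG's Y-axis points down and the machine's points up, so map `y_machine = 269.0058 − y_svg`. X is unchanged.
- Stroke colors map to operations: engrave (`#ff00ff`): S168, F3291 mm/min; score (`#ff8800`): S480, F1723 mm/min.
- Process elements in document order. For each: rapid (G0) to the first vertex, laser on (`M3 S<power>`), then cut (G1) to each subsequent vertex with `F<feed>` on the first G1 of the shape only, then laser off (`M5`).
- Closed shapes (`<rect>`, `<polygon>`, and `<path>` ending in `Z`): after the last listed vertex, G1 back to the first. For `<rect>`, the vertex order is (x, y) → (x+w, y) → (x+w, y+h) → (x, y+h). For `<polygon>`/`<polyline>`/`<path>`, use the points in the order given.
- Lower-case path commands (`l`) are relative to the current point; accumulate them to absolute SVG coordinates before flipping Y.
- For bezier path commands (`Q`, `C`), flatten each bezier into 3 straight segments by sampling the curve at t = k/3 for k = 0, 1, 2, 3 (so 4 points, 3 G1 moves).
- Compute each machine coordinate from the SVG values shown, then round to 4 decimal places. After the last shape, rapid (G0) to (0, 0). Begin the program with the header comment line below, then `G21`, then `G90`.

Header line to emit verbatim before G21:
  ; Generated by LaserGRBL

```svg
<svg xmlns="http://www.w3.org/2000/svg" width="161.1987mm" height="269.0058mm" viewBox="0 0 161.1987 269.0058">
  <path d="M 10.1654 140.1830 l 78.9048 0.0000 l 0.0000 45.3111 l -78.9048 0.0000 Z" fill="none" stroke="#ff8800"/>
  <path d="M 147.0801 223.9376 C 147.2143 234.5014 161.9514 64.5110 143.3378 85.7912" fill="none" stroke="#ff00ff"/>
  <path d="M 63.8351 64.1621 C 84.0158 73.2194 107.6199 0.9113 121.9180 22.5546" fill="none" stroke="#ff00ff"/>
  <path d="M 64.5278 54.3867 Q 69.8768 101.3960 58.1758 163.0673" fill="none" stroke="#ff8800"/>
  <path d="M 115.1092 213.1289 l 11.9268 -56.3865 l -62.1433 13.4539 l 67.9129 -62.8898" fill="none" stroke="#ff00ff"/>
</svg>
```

1 u = 1 mm; y_m = 269.0058 − y.

[1] `<path>` rectangle, #ff8800→score S480 F1723: (10.1654,128.8228) → (89.0702,128.8228) → (89.0702,83.5117) → (10.1654,83.5117) → (10.1654,128.8228) (closed)

[2] `<path>` cubic bezier, #ff00ff→engrave S168 F3291: (147.0801,45.0682) → (150.3059,80.9178) → (152.6106,154.5092) → (143.3378,183.2146)

[3] `<path>` cubic bezier, #ff00ff→engrave S168 F3291: (63.8351,204.8437) → (84.6855,216.4150) → (104.9894,243.2706) → (121.9180,246.4512)

[4] `<path>` quadratic bezier, #ff8800→score S480 F1723: (64.5278,214.6191) → (66.1994,181.6505) → (64.0820,145.4236) → (58.1758,105.9385)

[5] `<path>` open polyline, #ff00ff→engrave S168 F3291: (115.1092,55.8769) → (127.0360,112.2634) → (64.8927,98.8095) → (132.8056,161.6993)

; Generated by LaserGRBL
G21
G90
G0 X10.1654 Y128.8228
M3 S480
G1 X89.0702 Y128.8228 F1723
G1 X89.0702 Y83.5117
G1 X10.1654 Y83.5117
G1 X10.1654 Y128.8228
M5
G0 X147.0801 Y45.0682
M3 S168
G1 X150.3059 Y80.9178 F3291
G1 X152.6106 Y154.5092
G1 X143.3378 Y183.2146
M5
G0 X63.8351 Y204.8437
M3 S168
G1 X84.6855 Y216.4150 F3291
G1 X104.9894 Y243.2706
G1 X121.9180 Y246.4512
M5
G0 X64.5278 Y214.6191
M3 S480
G1 X66.1994 Y181.6505 F1723
G1 X64.0820 Y145.4236
G1 X58.1758 Y105.9385
M5
G0 X115.1092 Y55.8769
M3 S168
G1 X127.0360 Y112.2634 F3291
G1 X64.8927 Y98.8095
G1 X132.8056 Y161.6993
M5
G0 X0.0000 Y0.0000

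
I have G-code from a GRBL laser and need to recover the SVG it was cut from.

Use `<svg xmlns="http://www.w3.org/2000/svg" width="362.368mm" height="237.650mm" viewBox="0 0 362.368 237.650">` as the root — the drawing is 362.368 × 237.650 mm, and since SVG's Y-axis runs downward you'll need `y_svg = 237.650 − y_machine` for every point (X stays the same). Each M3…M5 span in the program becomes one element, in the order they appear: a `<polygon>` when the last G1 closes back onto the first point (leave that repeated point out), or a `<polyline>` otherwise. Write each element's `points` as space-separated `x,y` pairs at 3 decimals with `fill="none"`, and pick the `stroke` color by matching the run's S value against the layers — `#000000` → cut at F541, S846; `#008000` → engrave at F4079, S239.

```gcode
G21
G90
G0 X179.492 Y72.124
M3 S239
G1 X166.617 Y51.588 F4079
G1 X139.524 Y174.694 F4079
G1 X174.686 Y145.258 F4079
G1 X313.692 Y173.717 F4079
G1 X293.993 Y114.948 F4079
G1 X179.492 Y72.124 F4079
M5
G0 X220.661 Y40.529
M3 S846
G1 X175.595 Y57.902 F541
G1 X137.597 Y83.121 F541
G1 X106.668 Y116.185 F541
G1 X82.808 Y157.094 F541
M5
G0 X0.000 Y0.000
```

<svg xmlns="http://www.w3.org/2000/svg" width="362.368mm" height="237.650mm" viewBox="0 0 362.368 237.650">
  <polygon points="179.492,165.526 166.617,186.062 139.524,62.956 174.686,92.392 313.692,63.933 293.993,122.702" fill="none" stroke="#008000"/>
  <polyline points="220.661,197.121 175.595,179.748 137.597,154.529 106.668,121.465 82.808,80.556" fill="none" stroke="#000000"/>
</svg>

y_svg = 237.650 − y_m.

[1] S239→`#008000` (engrave); closed run; points: 179.492,165.526 166.617,186.062 139.524,62.956 174.686,92.392 313.692,63.933 293.993,122.702

[2] S846→`#000000` (cut); open run; points: 220.661,197.121 175.595,179.748 137.597,154.529 106.668,121.465 82.808,80.556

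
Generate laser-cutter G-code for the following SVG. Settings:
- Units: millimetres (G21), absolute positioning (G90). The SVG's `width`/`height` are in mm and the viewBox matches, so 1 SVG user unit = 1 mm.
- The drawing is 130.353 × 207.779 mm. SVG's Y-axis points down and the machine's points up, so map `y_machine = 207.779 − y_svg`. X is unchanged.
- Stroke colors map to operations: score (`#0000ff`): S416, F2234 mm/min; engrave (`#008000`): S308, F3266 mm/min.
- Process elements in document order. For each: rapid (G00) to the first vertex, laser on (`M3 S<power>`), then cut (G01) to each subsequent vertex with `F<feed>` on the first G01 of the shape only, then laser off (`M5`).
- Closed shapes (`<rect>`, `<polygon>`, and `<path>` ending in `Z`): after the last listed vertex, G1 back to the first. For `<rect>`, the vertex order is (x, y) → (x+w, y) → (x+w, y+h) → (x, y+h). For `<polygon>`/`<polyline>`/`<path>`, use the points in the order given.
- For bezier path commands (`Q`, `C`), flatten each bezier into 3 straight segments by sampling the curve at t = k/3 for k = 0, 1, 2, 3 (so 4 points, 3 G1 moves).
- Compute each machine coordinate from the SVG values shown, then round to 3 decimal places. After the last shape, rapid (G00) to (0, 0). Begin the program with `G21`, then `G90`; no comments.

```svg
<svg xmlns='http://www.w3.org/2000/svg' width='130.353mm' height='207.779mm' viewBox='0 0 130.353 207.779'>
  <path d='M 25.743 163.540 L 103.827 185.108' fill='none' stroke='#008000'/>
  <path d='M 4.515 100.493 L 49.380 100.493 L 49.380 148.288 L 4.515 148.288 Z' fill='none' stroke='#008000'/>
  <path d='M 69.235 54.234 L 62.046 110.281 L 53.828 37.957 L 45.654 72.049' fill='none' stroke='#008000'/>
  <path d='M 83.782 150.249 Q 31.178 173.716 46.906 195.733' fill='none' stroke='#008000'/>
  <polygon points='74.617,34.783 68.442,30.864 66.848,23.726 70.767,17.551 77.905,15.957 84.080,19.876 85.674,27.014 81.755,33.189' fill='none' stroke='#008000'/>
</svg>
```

Since the viewBox matches the mm dimensions, user units are millimetres directly. The only transform is the Y-flip y_m = 207.779 − y_svg.

Shape 1 is a line segment drawn with `<path>`. Its stroke #008000 means engrave at S308, F3266. After flipping Y the toolpath is (25.743,44.239) → (103.827,22.671).

Shape 2 is a rectangle drawn with `<path>`. Its stroke #008000 means engrave at S308, F3266. After flipping Y the toolpath is (4.515,107.286) → (49.380,107.286) → (49.380,59.491) → (4.515,59.491) → (4.515,107.286), returning to the start.

Shape 3 is a open polyline drawn with `<path>`. Its stroke #008000 means engrave at S308, F3266. After flipping Y the toolpath is (69.235,153.545) → (62.046,97.498) → (53.828,169.822) → (45.654,135.730).

Shape 4 is a quadratic bezier drawn with `<path>`. Its stroke #008000 means engrave at S308, F3266. After flipping Y the toolpath is (83.782,57.530) → (56.305,42.046) → (44.013,26.885) → (46.906,12.046).

Shape 5 is a regular polygon drawn with `<polygon>`. Its stroke #008000 means engrave at S308, F3266. After flipping Y the toolpath is (74.617,172.996) → (68.442,176.915) → (66.848,184.053) → (70.767,190.228) → (77.905,191.822) → (84.080,187.903) → (85.674,180.765) → (81.755,174.590) → (74.617,172.996), returning to the start.

G21
G90
G00 X25.743 Y44.239
M3 S308
G01 X103.827 Y22.671 F3266
M5
G00 X4.515 Y107.286
M3 S308
G01 X49.380 Y107.286 F3266
G01 X49.380 Y59.491
G01 X4.515 Y59.491
G01 X4.515 Y107.286
M5
G00 X69.235 Y153.545
M3 S308
G01 X62.046 Y97.498 F3266
G01 X53.828 Y169.822
G01 X45.654 Y135.730
M5
G00 X83.782 Y57.530
M3 S308
G01 X56.305 Y42.046 F3266
G01 X44.013 Y26.885
G01 X46.906 Y12.046
M5
G00 X74.617 Y172.996
M3 S308
G01 X68.442 Y176.915 F3266
G01 X66.848 Y184.053
G01 X70.767 Y190.228
G01 X77.905 Y191.822
G01 X84.080 Y187.903
G01 X85.674 Y180.765
G01 X81.755 Y174.590
G01 X74.617 Y172.996
M5
G00 X0.000 Y0.000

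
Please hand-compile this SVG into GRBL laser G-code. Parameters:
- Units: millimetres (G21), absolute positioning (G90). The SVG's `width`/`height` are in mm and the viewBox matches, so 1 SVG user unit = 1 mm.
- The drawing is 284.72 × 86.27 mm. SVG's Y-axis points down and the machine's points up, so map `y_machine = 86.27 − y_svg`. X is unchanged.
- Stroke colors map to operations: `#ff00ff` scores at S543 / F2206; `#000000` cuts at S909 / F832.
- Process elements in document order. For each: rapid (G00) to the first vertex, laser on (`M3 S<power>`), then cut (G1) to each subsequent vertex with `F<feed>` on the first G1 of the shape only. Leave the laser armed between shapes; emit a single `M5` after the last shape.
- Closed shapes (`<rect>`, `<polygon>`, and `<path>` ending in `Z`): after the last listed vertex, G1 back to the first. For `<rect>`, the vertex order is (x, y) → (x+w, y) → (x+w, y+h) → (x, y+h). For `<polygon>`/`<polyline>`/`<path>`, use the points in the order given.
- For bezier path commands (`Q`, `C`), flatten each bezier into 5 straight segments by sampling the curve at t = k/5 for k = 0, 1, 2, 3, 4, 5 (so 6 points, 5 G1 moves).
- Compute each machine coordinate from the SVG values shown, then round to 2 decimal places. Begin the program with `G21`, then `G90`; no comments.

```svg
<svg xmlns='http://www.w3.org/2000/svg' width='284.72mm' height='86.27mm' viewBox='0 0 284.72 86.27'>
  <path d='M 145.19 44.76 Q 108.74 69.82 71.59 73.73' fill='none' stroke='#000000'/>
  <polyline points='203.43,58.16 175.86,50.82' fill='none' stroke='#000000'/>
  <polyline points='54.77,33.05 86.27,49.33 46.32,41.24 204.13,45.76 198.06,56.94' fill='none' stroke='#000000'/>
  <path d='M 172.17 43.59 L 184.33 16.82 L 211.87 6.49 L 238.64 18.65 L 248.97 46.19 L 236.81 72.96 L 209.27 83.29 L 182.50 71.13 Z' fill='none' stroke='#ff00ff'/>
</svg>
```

Since the viewBox matches the mm dimensions, user units are millimetres directly. The only transform is the Y-flip y_m = 86.27 − y_svg.

Shape 1 is a quadratic bezier drawn with `<path>`. Its stroke #000000 means cut at S909, F832. After flipping Y the toolpath is (145.19,41.51) → (130.58,32.33) → (115.92,24.85) → (101.20,19.05) → (86.42,14.95) → (71.59,12.54).

Shape 2 is a line segment drawn with `<polyline>`. Its stroke #000000 means cut at S909, F832. After flipping Y the toolpath is (203.43,28.11) → (175.86,35.45).

Shape 3 is a open polyline drawn with `<polyline>`. Its stroke #000000 means cut at S909, F832. After flipping Y the toolpath is (54.77,53.22) → (86.27,36.94) → (46.32,45.03) → (204.13,40.51) → (198.06,29.33).

Shape 4 is a regular polygon drawn with `<path>`. Its stroke #ff00ff means score at S543, F2206. After flipping Y the toolpath is (172.17,42.68) → (184.33,69.45) → (211.87,79.78) → (238.64,67.62) → (248.97,40.08) → (236.81,13.31) → (209.27,2.98) → (182.50,15.14) → (172.17,42.68), returning to the start.

G21
G90
G00 X145.19 Y41.51
M3 S909
G1 X130.58 Y32.33 F832
G1 X115.92 Y24.85
G1 X101.20 Y19.05
G1 X86.42 Y14.95
G1 X71.59 Y12.54
G00 X203.43 Y28.11
M3 S909
G1 X175.86 Y35.45 F832
G00 X54.77 Y53.22
M3 S909
G1 X86.27 Y36.94 F832
G1 X46.32 Y45.03
G1 X204.13 Y40.51
G1 X198.06 Y29.33
G00 X172.17 Y42.68
M3 S543
G1 X184.33 Y69.45 F2206
G1 X211.87 Y79.78
G1 X238.64 Y67.62
G1 X248.97 Y40.08
G1 X236.81 Y13.31
G1 X209.27 Y2.98
G1 X182.50 Y15.14
G1 X172.17 Y42.68
M5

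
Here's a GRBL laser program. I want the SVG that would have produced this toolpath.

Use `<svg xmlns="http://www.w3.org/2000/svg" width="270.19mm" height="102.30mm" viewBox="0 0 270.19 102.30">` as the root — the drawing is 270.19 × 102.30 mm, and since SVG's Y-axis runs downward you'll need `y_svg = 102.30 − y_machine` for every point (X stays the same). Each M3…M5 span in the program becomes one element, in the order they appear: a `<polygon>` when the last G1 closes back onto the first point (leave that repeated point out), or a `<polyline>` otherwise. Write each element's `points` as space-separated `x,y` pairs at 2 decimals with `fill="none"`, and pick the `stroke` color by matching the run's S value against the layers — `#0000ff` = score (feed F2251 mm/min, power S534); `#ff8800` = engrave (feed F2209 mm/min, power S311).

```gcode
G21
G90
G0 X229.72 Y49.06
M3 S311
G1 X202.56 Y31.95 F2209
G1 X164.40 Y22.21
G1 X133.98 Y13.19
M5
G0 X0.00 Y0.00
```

<svg xmlns="http://www.w3.org/2000/svg" width="270.19mm" height="102.30mm" viewBox="0 0 270.19 102.30">
  <polyline points="229.72,53.24 202.56,70.35 164.40,80.09 133.98,89.11" fill="none" stroke="#ff8800"/>
</svg>

y_svg = 102.30 − y_m. Every run uses S311, so all elements get stroke `#ff8800` (engrave).

[1] open run; points: 229.72,53.24 202.56,70.35 164.40,80.09 133.98,89.11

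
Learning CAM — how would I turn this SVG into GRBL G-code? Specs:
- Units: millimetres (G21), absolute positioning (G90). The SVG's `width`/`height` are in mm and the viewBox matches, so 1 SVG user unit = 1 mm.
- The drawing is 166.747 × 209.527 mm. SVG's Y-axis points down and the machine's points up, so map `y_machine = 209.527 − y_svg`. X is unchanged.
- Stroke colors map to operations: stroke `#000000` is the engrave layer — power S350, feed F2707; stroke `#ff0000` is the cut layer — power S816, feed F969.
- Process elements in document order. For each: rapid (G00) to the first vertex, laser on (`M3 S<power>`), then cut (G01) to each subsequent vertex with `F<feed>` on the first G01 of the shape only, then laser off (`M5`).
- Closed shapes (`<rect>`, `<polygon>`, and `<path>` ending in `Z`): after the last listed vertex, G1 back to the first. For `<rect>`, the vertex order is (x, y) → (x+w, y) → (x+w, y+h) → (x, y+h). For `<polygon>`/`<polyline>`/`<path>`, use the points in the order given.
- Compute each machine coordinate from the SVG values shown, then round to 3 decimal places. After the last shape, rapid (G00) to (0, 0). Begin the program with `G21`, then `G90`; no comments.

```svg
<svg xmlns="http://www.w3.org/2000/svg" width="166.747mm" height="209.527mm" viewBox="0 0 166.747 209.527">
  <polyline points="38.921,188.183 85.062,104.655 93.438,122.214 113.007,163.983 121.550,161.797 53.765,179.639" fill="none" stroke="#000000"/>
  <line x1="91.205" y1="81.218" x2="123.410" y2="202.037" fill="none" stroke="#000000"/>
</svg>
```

G21
G90
G00 X38.921 Y21.344
M3 S350
G01 X85.062 Y104.872 F2707
G01 X93.438 Y87.313
G01 X113.007 Y45.544
G01 X121.550 Y47.730
G01 X53.765 Y29.888
M5
G00 X91.205 Y128.309
M3 S350
G01 X123.410 Y7.490 F2707
M5
G00 X0.000 Y0.000

viewBox `0 0 166.747 209.527` with mm width/height → 1 unit = 1 mm. Flip: y_m = 209.527 − y_svg.

**Shape 1** — `<polyline>` open polyline, stroke `#000000` → engrave (S350, F2707). Machine vertices: (38.921,21.344) → (85.062,104.872) → (93.438,87.313) → (113.007,45.544) → (121.550,47.730) → (53.765,29.888). Open path.

**Shape 2** — `<line>` line segment, stroke `#000000` → engrave (S350, F2707). Machine vertices: (91.205,128.309) → (123.410,7.490). Open path.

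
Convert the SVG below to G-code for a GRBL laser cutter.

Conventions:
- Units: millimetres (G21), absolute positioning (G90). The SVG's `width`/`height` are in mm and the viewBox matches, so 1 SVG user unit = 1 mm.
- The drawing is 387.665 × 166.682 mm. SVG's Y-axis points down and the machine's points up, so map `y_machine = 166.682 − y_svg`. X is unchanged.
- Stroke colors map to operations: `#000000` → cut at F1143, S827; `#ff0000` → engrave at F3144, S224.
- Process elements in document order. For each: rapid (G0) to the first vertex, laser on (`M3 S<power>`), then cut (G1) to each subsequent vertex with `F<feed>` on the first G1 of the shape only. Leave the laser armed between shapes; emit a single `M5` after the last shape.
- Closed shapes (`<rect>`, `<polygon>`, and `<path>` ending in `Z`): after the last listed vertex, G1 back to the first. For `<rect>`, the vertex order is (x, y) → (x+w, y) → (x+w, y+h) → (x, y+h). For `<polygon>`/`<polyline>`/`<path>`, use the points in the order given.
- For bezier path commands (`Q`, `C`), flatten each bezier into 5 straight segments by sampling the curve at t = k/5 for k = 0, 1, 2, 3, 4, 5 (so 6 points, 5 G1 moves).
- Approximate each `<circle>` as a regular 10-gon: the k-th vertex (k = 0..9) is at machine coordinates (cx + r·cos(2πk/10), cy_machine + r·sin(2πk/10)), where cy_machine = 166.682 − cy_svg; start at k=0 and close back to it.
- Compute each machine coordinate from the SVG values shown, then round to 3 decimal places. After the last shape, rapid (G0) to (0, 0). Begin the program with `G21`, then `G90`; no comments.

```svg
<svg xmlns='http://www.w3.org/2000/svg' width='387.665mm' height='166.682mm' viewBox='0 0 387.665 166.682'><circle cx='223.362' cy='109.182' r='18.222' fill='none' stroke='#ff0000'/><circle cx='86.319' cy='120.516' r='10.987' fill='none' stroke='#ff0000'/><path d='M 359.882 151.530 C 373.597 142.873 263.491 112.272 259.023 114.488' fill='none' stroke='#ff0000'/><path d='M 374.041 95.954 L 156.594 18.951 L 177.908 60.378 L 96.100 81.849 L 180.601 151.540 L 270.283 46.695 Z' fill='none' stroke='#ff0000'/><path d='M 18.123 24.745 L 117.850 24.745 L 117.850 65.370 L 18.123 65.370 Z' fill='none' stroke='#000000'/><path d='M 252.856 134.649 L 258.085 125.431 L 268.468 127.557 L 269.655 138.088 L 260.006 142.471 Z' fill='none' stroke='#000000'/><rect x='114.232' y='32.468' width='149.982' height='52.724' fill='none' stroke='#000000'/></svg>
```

G21
G90
G0 X241.584 Y57.500
M3 S224
G1 X238.104 Y68.211 F3144
G1 X228.993 Y74.830
G1 X217.731 Y74.830
G1 X208.620 Y68.211
G1 X205.140 Y57.500
G1 X208.620 Y46.789
G1 X217.731 Y40.170
G1 X228.993 Y40.170
G1 X238.104 Y46.789
G1 X241.584 Y57.500
G0 X97.306 Y46.166
M3 S224
G1 X95.208 Y52.624 F3144
G1 X89.714 Y56.615
G1 X82.924 Y56.615
G1 X77.430 Y52.624
G1 X75.332 Y46.166
G1 X77.430 Y39.708
G1 X82.924 Y35.717
G1 X89.714 Y35.717
G1 X95.208 Y39.708
G1 X97.306 Y46.166
G0 X359.882 Y15.152
M3 S224
G1 X355.088 Y22.541 F3144
G1 X331.591 Y32.569
G1 X300.405 Y42.606
G1 X272.545 Y50.024
G1 X259.023 Y52.194
G0 X374.041 Y70.728
M3 S224
G1 X156.594 Y147.731 F3144
G1 X177.908 Y106.304
G1 X96.100 Y84.833
G1 X180.601 Y15.142
G1 X270.283 Y119.987
G1 X374.041 Y70.728
G0 X18.123 Y141.937
M3 S827
G1 X117.850 Y141.937 F1143
G1 X117.850 Y101.312
G1 X18.123 Y101.312
G1 X18.123 Y141.937
G0 X252.856 Y32.033
M3 S827
G1 X258.085 Y41.251 F1143
G1 X268.468 Y39.125
G1 X269.655 Y28.594
G1 X260.006 Y24.211
G1 X252.856 Y32.033
G0 X114.232 Y134.214
M3 S827
G1 X264.214 Y134.214 F1143
G1 X264.214 Y81.490
G1 X114.232 Y81.490
G1 X114.232 Y134.214
M5
G0 X0.000 Y0.000

viewBox `0 0 387.665 166.682` with mm width/height → 1 unit = 1 mm. Flip: y_m = 166.682 − y_svg.

**Shape 1** — `<circle>` circle, stroke `#ff0000` → engrave (S224, F3144). Machine vertices: (241.584,57.500) → (238.104,68.211) → (228.993,74.830) → (217.731,74.830) → (208.620,68.211) → (205.140,57.500) → (208.620,46.789) → (217.731,40.170) → (228.993,40.170) → (238.104,46.789) → (241.584,57.500). Closed: final G1 returns to the first vertex.

**Shape 2** — `<circle>` circle, stroke `#ff0000` → engrave (S224, F3144). Machine vertices: (97.306,46.166) → (95.208,52.624) → (89.714,56.615) → (82.924,56.615) → (77.430,52.624) → (75.332,46.166) → (77.430,39.708) → (82.924,35.717) → (89.714,35.717) → (95.208,39.708) → (97.306,46.166). Closed: final G1 returns to the first vertex.

**Shape 3** — `<path>` cubic bezier, stroke `#ff0000` → engrave (S224, F3144). Control points (SVG): P0=(359.882,151.530), P1=(373.597,142.873), P2=(263.491,112.272), P3=(259.023,114.488); sampled at t=k/5. Machine vertices: (359.882,15.152) → (355.088,22.541) → (331.591,32.569) → (300.405,42.606) → (272.545,50.024) → (259.023,52.194). Open path.

**Shape 4** — `<path>` closed polygon, stroke `#ff0000` → engrave (S224, F3144). Machine vertices: (374.041,70.728) → (156.594,147.731) → (177.908,106.304) → (96.100,84.833) → (180.601,15.142) → (270.283,119.987) → (374.041,70.728). Closed: final G1 returns to the first vertex.

**Shape 5** — `<path>` rectangle, stroke `#000000` → cut (S827, F1143). Machine vertices: (18.123,141.937) → (117.850,141.937) → (117.850,101.312) → (18.123,101.312) → (18.123,141.937). Closed: final G1 returns to the first vertex.

**Shape 6** — `<path>` regular polygon, stroke `#000000` → cut (S827, F1143). Machine vertices: (252.856,32.033) → (258.085,41.251) → (268.468,39.125) → (269.655,28.594) → (260.006,24.211) → (252.856,32.033). Closed: final G1 returns to the first vertex.

**Shape 7** — `<rect>` rectangle, stroke `#000000` → cut (S827, F1143). Machine vertices: (114.232,134.214) → (264.214,134.214) → (264.214,81.490) → (114.232,81.490) → (114.232,134.214). Closed: final G1 returns to the first vertex.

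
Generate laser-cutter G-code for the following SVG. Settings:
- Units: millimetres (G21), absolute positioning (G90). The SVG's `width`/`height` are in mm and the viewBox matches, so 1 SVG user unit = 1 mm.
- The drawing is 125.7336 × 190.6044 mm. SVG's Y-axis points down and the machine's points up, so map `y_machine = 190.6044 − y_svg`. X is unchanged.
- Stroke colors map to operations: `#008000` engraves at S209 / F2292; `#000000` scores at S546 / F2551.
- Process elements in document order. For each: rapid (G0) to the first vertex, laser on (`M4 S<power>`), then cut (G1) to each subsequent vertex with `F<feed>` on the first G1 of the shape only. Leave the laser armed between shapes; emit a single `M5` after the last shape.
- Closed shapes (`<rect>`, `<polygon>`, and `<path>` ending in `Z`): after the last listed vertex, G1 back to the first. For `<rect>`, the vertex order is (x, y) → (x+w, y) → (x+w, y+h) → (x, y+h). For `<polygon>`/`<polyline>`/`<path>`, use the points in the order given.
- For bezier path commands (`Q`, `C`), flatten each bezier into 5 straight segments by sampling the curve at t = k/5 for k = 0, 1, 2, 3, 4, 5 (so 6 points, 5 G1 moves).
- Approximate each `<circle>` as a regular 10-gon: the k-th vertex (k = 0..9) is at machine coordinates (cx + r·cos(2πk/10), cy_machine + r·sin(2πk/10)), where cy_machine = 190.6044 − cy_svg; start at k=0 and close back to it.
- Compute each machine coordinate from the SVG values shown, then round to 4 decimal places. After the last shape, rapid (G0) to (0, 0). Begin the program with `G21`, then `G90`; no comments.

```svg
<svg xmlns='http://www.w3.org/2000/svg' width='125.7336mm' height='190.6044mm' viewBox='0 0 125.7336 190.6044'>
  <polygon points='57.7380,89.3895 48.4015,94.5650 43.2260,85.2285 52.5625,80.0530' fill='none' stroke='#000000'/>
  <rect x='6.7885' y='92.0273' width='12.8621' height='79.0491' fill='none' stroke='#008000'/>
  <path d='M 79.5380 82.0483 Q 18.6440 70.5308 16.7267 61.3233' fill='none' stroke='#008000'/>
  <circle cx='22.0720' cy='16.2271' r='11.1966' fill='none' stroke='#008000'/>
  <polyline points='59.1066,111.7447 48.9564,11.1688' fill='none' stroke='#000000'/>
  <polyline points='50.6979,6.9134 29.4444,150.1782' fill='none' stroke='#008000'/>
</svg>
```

G21
G90
G0 X57.7380 Y101.2149
M4 S546
G1 X48.4015 Y96.0394 F2551
G1 X43.2260 Y105.3759
G1 X52.5625 Y110.5514
G1 X57.7380 Y101.2149
G0 X6.7885 Y98.5771
M4 S209
G1 X19.6506 Y98.5771 F2292
G1 X19.6506 Y19.5280
G1 X6.7885 Y19.5280
G1 X6.7885 Y98.5771
G0 X79.5380 Y108.5561
M4 S209
G1 X57.5395 Y113.0707 F2292
G1 X40.2591 Y117.4005
G1 X27.6968 Y121.5455
G1 X19.8527 Y125.5057
G1 X16.7267 Y129.2811
G0 X33.2686 Y174.3773
M4 S209
G1 X31.1302 Y180.9585 F2292
G1 X25.5319 Y185.0259
G1 X18.6121 Y185.0259
G1 X13.0138 Y180.9585
G1 X10.8754 Y174.3773
G1 X13.0138 Y167.7961
G1 X18.6121 Y163.7287
G1 X25.5319 Y163.7287
G1 X31.1302 Y167.7961
G1 X33.2686 Y174.3773
G0 X59.1066 Y78.8597
M4 S546
G1 X48.9564 Y179.4356 F2551
G0 X50.6979 Y183.6910
M4 S209
G1 X29.4444 Y40.4262 F2292
M5
G0 X0.0000 Y0.0000

1 u = 1 mm; y_m = 190.6044 − y.

[1] `<polygon>` regular polygon, #000000→score S546 F2551: (57.7380,101.2149) → (48.4015,96.0394) → (43.2260,105.3759) → (52.5625,110.5514) → (57.7380,101.2149) (closed)

[2] `<rect>` rectangle, #008000→engrave S209 F2292: (6.7885,98.5771) → (19.6506,98.5771) → (19.6506,19.5280) → (6.7885,19.5280) → (6.7885,98.5771) (closed)

[3] `<path>` quadratic bezier, #008000→engrave S209 F2292: (79.5380,108.5561) → (57.5395,113.0707) → (40.2591,117.4005) → (27.6968,121.5455) → (19.8527,125.5057) → (16.7267,129.2811)

[4] `<circle>` circle, #008000→engrave S209 F2292: (33.2686,174.3773) → (31.1302,180.9585) → (25.5319,185.0259) → (18.6121,185.0259) → (13.0138,180.9585) → (10.8754,174.3773) → (13.0138,167.7961) → (18.6121,163.7287) → (25.5319,163.7287) → (31.1302,167.7961) → (33.2686,174.3773) (closed)

[5] `<polyline>` line segment, #000000→score S546 F2551: (59.1066,78.8597) → (48.9564,179.4356)

[6] `<polyline>` line segment, #008000→engrave S209 F2292: (50.6979,183.6910) → (29.4444,40.4262)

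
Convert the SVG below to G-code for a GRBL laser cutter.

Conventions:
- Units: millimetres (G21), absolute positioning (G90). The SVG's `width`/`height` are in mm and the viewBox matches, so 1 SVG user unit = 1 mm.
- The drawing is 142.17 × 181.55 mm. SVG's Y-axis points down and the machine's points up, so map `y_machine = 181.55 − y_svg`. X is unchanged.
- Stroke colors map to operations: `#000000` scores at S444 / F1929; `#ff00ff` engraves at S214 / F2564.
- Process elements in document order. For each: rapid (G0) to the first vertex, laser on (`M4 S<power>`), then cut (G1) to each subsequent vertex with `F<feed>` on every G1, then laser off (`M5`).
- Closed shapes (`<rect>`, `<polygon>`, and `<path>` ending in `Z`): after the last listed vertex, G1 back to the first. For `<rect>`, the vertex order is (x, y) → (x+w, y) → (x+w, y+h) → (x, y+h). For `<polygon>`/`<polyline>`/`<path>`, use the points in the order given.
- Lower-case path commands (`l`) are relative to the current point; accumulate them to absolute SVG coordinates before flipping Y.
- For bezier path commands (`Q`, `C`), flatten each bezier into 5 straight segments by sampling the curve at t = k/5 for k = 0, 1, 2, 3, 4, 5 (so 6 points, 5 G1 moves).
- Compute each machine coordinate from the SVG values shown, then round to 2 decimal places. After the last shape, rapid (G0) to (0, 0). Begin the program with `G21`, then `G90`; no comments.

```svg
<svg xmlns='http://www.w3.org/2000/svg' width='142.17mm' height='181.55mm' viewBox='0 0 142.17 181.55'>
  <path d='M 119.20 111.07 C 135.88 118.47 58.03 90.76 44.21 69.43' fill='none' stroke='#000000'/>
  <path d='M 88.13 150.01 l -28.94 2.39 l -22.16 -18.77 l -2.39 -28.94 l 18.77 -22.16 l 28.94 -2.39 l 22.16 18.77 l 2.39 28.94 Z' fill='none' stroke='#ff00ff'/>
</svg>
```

G21
G90
G0 X119.20 Y70.48
M4 S444
G1 X119.13 Y69.92 F1929
G1 X103.99 Y75.80 F1929
G1 X81.38 Y86.12 F1929
G1 X58.92 Y98.89 F1929
G1 X44.21 Y112.12 F1929
M5
G0 X88.13 Y31.54
M4 S214
G1 X59.19 Y29.15 F2564
G1 X37.03 Y47.92 F2564
G1 X34.64 Y76.86 F2564
G1 X53.41 Y99.02 F2564
G1 X82.35 Y101.41 F2564
G1 X104.51 Y82.64 F2564
G1 X106.90 Y53.70 F2564
G1 X88.13 Y31.54 F2564
M5
G0 X0.00 Y0.00

1 u = 1 mm; y_m = 181.55 − y.

[1] `<path>` cubic bezier, #000000→score S444 F1929: (119.20,70.48) → (119.13,69.92) → (103.99,75.80) → (81.38,86.12) → (58.92,98.89) → (44.21,112.12)

[2] `<path>` regular polygon, #ff00ff→engrave S214 F2564: (88.13,31.54) → (59.19,29.15) → (37.03,47.92) → (34.64,76.86) → (53.41,99.02) → (82.35,101.41) → (104.51,82.64) → (106.90,53.70) → (88.13,31.54) (closed)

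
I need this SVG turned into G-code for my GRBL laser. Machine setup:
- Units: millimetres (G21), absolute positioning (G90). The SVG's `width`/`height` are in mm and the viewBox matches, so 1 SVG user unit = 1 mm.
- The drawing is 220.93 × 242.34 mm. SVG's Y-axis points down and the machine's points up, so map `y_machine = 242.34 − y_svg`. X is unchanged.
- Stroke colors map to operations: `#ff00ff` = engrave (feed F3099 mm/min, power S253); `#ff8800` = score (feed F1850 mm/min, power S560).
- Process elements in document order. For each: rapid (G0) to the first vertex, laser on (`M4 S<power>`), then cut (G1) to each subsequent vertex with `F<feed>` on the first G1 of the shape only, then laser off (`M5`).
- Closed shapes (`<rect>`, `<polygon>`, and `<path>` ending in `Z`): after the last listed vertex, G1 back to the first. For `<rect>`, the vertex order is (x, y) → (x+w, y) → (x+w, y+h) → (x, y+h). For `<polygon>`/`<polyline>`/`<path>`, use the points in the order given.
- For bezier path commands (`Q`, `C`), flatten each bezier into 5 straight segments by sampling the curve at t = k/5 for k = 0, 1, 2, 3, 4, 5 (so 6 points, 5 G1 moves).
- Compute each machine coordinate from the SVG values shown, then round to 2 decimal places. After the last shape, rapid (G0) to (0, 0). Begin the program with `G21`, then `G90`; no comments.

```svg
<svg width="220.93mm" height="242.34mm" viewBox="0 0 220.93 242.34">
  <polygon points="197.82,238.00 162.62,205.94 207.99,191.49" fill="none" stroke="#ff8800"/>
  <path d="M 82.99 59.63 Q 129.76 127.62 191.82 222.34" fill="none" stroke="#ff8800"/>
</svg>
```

G21
G90
G0 X197.82 Y4.34
M4 S560
G1 X162.62 Y36.40 F1850
G1 X207.99 Y50.85
G1 X197.82 Y4.34
M5
G0 X82.99 Y182.71
M4 S560
G1 X102.31 Y154.44 F1850
G1 X122.85 Y124.04
G1 X144.62 Y91.50
G1 X167.61 Y56.82
G1 X191.82 Y20.00
M5
G0 X0.00 Y0.00

viewBox `0 0 220.93 242.34` with mm width/height → 1 unit = 1 mm. Flip: y_m = 242.34 − y_svg.

**Shape 1** — `<polygon>` regular polygon, stroke `#ff8800` → score (S560, F1850). Machine vertices: (197.82,4.34) → (162.62,36.40) → (207.99,50.85) → (197.82,4.34). Closed: final G1 returns to the first vertex.

**Shape 2** — `<path>` quadratic bezier, stroke `#ff8800` → score (S560, F1850). Control points (SVG): P0=(82.99,59.63), P1=(129.76,127.62), P2=(191.82,222.34); sampled at t=k/5. Machine vertices: (82.99,182.71) → (102.31,154.44) → (122.85,124.04) → (144.62,91.50) → (167.61,56.82) → (191.82,20.00). Open path.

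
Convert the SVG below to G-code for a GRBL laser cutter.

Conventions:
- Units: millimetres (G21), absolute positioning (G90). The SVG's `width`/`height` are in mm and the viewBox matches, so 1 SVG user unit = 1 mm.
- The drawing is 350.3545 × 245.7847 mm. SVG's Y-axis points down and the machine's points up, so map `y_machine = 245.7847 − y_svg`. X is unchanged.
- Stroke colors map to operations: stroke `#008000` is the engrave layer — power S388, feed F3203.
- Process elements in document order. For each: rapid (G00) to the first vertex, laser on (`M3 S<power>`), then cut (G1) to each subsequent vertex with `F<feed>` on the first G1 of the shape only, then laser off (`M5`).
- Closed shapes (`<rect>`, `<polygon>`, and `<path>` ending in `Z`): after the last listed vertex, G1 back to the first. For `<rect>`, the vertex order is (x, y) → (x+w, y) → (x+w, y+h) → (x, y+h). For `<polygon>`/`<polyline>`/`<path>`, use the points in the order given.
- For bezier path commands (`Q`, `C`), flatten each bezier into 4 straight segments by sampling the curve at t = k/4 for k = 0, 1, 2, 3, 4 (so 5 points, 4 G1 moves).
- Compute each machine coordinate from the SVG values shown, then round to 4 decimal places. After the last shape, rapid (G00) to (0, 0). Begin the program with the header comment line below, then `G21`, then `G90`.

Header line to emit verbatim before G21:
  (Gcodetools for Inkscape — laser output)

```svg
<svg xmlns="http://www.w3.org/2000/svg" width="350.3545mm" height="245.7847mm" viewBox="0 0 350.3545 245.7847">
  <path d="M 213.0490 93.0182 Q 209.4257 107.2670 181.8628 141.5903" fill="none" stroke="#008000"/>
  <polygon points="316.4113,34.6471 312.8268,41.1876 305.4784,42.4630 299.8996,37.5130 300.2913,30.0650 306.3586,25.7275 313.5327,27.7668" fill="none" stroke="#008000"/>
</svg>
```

(Gcodetools for Inkscape — laser output)
G21
G90
G00 X213.0490 Y152.7665
M3 S388
G1 X209.7411 Y144.3874 F3203
G1 X203.4408 Y133.4991
G1 X194.1480 Y120.1014
G1 X181.8628 Y104.1944
M5
G00 X316.4113 Y211.1376
M3 S388
G1 X312.8268 Y204.5971 F3203
G1 X305.4784 Y203.3217
G1 X299.8996 Y208.2717
G1 X300.2913 Y215.7197
G1 X306.3586 Y220.0572
G1 X313.5327 Y218.0179
G1 X316.4113 Y211.1376
M5
G00 X0.0000 Y0.0000

1 u = 1 mm; y_m = 245.7847 − y.

[1] `<path>` quadratic bezier, #008000→engrave S388 F3203: (213.0490,152.7665) → (209.7411,144.3874) → (203.4408,133.4991) → (194.1480,120.1014) → (181.8628,104.1944)

[2] `<polygon>` regular polygon, #008000→engrave S388 F3203: (316.4113,211.1376) → (312.8268,204.5971) → (305.4784,203.3217) → (299.8996,208.2717) → (300.2913,215.7197) → (306.3586,220.0572) → (313.5327,218.0179) → (316.4113,211.1376) (closed)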